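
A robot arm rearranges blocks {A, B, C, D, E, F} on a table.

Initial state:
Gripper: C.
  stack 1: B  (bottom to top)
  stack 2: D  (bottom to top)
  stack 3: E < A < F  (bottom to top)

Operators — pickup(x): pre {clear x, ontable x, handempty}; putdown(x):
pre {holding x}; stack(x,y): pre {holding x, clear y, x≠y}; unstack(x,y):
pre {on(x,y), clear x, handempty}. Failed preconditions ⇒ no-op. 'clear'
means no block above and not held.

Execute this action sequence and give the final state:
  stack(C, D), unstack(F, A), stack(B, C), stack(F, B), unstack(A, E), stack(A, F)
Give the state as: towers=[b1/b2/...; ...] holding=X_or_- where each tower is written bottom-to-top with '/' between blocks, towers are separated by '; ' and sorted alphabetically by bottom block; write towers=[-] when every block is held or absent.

step 1 (stack(C, D)): towers=[B; D/C; E/A/F] holding=-
step 2 (unstack(F, A)): towers=[B; D/C; E/A] holding=F
step 3 (stack(B, C)) [no-op]: towers=[B; D/C; E/A] holding=F
step 4 (stack(F, B)): towers=[B/F; D/C; E/A] holding=-
step 5 (unstack(A, E)): towers=[B/F; D/C; E] holding=A
step 6 (stack(A, F)): towers=[B/F/A; D/C; E] holding=-

towers=[B/F/A; D/C; E] holding=-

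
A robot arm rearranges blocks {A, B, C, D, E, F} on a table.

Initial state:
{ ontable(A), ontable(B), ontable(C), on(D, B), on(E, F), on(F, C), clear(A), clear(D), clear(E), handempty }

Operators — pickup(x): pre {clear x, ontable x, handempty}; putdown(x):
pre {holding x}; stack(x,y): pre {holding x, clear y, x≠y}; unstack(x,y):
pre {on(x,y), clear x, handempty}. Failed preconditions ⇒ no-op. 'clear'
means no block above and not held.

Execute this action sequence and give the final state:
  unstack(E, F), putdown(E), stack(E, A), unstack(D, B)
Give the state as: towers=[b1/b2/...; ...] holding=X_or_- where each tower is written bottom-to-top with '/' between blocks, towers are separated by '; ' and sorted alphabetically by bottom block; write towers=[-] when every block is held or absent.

step 1 (unstack(E, F)): towers=[A; B/D; C/F] holding=E
step 2 (putdown(E)): towers=[A; B/D; C/F; E] holding=-
step 3 (stack(E, A)) [no-op]: towers=[A; B/D; C/F; E] holding=-
step 4 (unstack(D, B)): towers=[A; B; C/F; E] holding=D

towers=[A; B; C/F; E] holding=D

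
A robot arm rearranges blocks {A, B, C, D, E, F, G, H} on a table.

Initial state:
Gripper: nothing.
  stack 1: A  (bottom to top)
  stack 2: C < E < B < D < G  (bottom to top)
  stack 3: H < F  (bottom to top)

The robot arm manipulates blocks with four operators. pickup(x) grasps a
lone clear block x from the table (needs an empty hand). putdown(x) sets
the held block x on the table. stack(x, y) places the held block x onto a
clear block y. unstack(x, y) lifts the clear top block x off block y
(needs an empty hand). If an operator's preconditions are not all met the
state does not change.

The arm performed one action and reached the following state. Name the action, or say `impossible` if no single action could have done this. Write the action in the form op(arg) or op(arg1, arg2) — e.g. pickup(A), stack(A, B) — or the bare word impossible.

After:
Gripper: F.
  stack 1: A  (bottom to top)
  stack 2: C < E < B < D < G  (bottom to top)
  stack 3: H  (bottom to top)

target: towers=[A; C/E/B/D/G; H] holding=F
     unstack(G, D) → towers=[A; C/E/B/D; H/F] holding=G
         pickup(A) → towers=[C/E/B/D/G; H/F] holding=A
     unstack(F, H) → towers=[A; C/E/B/D/G; H] holding=F  ← match

unstack(F, H)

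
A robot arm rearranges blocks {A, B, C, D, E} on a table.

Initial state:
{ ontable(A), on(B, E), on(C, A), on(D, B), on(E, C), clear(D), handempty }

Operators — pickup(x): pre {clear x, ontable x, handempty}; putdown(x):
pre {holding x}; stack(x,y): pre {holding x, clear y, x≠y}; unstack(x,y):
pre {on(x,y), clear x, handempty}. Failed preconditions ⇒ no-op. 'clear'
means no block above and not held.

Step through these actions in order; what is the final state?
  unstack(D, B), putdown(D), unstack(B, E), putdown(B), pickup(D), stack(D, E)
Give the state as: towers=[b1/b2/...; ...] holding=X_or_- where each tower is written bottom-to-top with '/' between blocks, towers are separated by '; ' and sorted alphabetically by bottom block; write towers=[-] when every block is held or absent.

step 1 (unstack(D, B)): towers=[A/C/E/B] holding=D
step 2 (putdown(D)): towers=[A/C/E/B; D] holding=-
step 3 (unstack(B, E)): towers=[A/C/E; D] holding=B
step 4 (putdown(B)): towers=[A/C/E; B; D] holding=-
step 5 (pickup(D)): towers=[A/C/E; B] holding=D
step 6 (stack(D, E)): towers=[A/C/E/D; B] holding=-

towers=[A/C/E/D; B] holding=-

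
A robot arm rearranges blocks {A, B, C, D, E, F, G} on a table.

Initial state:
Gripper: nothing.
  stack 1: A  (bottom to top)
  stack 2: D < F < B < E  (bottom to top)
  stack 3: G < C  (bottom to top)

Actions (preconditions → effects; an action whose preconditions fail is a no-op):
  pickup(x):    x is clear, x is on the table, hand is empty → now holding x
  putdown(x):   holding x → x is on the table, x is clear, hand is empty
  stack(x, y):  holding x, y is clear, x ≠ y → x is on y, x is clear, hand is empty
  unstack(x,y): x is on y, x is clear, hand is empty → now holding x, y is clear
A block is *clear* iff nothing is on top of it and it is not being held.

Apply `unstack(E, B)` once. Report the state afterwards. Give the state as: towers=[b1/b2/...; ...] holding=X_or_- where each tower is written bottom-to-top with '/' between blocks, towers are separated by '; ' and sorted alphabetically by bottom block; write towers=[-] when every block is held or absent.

towers=[A; D/F/B; G/C] holding=E

before: towers=[A; D/F/B/E; G/C] holding=-
pre[unstack(E, B)]: on(E,B) ✓, clear(E) ✓, handempty ✓
all met → apply unstack(E, B)
after:  towers=[A; D/F/B; G/C] holding=E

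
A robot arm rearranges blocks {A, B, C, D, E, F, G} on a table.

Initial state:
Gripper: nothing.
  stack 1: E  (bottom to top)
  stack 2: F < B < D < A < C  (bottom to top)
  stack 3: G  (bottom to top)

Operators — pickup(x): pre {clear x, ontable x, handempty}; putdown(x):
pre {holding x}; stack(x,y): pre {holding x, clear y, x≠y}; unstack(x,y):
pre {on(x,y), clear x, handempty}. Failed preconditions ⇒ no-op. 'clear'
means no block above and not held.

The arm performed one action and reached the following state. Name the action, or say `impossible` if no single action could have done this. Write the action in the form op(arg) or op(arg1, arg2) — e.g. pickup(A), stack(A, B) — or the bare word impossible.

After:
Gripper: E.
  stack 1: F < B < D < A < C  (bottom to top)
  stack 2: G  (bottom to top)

pickup(E)

target: towers=[F/B/D/A/C; G] holding=E
         pickup(G) → towers=[E; F/B/D/A/C] holding=G
         pickup(E) → towers=[F/B/D/A/C; G] holding=E  ← match
     unstack(C, A) → towers=[E; F/B/D/A; G] holding=C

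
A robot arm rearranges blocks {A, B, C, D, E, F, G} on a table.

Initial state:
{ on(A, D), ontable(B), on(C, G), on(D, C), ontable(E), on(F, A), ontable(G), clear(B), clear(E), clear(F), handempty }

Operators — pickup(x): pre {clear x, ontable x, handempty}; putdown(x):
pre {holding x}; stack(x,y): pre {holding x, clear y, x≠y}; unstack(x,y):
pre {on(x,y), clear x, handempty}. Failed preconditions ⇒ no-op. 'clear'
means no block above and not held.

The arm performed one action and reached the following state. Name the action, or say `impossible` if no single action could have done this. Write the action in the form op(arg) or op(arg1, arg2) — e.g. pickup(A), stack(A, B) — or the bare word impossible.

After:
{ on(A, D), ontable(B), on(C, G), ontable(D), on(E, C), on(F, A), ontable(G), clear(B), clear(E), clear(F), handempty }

impossible

target: towers=[B; D/A/F; G/C/E] holding=-
         pickup(B) → towers=[E; G/C/D/A/F] holding=B
     unstack(F, A) → towers=[B; E; G/C/D/A] holding=F
         pickup(E) → towers=[B; G/C/D/A/F] holding=E
none of the 3 applicable actions match → impossible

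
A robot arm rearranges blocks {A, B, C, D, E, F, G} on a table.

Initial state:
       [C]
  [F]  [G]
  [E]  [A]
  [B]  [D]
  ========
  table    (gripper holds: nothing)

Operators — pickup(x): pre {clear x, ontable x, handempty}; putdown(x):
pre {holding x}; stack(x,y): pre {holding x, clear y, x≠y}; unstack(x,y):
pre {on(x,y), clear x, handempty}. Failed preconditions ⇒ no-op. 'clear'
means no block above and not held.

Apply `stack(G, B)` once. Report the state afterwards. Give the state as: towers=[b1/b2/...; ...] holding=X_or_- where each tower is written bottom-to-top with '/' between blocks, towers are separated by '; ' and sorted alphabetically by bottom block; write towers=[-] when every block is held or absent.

towers=[B/E/F; D/A/G/C] holding=-

before: towers=[B/E/F; D/A/G/C] holding=-
pre[stack(G, B)]: holding(G) no, clear(B) no, G≠B yes
holding(G), clear(B) unmet → stack(G, B) is a no-op
after:  towers=[B/E/F; D/A/G/C] holding=-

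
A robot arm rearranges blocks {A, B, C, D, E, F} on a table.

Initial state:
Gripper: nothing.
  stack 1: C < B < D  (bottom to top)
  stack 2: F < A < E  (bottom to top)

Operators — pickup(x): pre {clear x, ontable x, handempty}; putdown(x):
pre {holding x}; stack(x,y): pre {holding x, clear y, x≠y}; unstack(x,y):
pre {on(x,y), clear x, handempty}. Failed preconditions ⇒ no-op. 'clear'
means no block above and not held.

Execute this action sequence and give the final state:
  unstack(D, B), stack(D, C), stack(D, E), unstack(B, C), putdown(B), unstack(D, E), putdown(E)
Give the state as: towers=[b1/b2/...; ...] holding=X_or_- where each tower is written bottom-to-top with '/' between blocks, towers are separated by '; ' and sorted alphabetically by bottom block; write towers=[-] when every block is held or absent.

towers=[B; C; F/A/E] holding=D

step 1 (unstack(D, B)): towers=[C/B; F/A/E] holding=D
step 2 (stack(D, C)) [no-op]: towers=[C/B; F/A/E] holding=D
step 3 (stack(D, E)): towers=[C/B; F/A/E/D] holding=-
step 4 (unstack(B, C)): towers=[C; F/A/E/D] holding=B
step 5 (putdown(B)): towers=[B; C; F/A/E/D] holding=-
step 6 (unstack(D, E)): towers=[B; C; F/A/E] holding=D
step 7 (putdown(E)) [no-op]: towers=[B; C; F/A/E] holding=D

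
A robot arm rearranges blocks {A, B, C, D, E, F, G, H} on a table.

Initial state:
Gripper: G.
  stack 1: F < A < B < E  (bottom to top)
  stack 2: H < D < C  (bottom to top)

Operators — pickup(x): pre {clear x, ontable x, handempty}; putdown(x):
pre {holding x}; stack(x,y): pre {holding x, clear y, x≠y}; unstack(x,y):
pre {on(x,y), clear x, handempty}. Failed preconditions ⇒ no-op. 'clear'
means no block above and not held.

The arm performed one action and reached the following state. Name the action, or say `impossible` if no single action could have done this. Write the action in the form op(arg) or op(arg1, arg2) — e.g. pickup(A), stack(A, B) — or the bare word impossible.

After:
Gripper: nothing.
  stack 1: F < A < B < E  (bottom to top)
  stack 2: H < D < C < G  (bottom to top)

target: towers=[F/A/B/E; H/D/C/G] holding=-
        putdown(G) → towers=[F/A/B/E; G; H/D/C] holding=-
       stack(G, E) → towers=[F/A/B/E/G; H/D/C] holding=-
       stack(G, C) → towers=[F/A/B/E; H/D/C/G] holding=-  ← match

stack(G, C)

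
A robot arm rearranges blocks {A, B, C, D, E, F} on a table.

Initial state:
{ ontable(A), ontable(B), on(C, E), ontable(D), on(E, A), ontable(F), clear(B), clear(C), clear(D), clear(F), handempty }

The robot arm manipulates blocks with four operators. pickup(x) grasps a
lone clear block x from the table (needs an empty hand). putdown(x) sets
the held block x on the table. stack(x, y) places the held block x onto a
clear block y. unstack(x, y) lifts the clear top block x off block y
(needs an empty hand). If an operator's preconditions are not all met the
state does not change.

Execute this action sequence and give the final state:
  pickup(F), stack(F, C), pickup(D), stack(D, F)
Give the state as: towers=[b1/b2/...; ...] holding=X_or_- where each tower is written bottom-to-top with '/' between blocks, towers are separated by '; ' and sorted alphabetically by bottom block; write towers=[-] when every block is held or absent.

step 1 (pickup(F)): towers=[A/E/C; B; D] holding=F
step 2 (stack(F, C)): towers=[A/E/C/F; B; D] holding=-
step 3 (pickup(D)): towers=[A/E/C/F; B] holding=D
step 4 (stack(D, F)): towers=[A/E/C/F/D; B] holding=-

towers=[A/E/C/F/D; B] holding=-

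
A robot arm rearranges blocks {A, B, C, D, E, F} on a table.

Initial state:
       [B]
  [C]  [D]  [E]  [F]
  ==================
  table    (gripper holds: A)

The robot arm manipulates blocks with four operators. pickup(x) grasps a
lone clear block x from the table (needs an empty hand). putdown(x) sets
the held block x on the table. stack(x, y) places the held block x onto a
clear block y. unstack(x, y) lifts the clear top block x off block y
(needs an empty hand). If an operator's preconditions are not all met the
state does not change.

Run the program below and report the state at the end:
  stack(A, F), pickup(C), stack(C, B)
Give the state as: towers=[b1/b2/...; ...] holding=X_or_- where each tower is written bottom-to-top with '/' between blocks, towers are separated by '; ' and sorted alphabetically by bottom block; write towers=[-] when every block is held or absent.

step 1 (stack(A, F)): towers=[C; D/B; E; F/A] holding=-
step 2 (pickup(C)): towers=[D/B; E; F/A] holding=C
step 3 (stack(C, B)): towers=[D/B/C; E; F/A] holding=-

towers=[D/B/C; E; F/A] holding=-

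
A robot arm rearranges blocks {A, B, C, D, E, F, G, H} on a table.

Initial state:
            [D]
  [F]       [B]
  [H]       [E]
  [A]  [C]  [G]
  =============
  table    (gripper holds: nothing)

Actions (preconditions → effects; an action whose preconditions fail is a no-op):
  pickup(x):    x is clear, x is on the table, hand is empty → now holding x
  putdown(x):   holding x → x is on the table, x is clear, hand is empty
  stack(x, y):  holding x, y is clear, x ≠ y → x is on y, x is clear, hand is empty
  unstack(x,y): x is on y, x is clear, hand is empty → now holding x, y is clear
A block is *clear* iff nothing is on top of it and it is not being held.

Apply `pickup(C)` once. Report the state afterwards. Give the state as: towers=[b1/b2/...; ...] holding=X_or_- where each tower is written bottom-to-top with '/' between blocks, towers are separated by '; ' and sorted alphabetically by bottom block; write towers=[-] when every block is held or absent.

towers=[A/H/F; G/E/B/D] holding=C

before: towers=[A/H/F; C; G/E/B/D] holding=-
pre[pickup(C)]: clear(C) ✓, ontable(C) ✓, handempty ✓
all met → apply pickup(C)
after:  towers=[A/H/F; G/E/B/D] holding=C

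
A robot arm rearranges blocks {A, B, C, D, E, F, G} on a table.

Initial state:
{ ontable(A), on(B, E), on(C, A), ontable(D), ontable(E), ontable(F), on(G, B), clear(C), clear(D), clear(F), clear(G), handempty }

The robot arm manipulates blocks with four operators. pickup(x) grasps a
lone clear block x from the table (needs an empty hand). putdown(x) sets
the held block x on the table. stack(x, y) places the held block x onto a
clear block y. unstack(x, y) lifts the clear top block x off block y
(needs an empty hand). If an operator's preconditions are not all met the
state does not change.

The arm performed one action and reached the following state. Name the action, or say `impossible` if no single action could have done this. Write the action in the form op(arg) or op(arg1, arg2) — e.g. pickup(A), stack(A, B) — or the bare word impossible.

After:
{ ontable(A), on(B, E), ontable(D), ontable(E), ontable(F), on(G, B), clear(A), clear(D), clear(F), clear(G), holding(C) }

unstack(C, A)

target: towers=[A; D; E/B/G; F] holding=C
         pickup(F) → towers=[A/C; D; E/B/G] holding=F
     unstack(G, B) → towers=[A/C; D; E/B; F] holding=G
         pickup(D) → towers=[A/C; E/B/G; F] holding=D
     unstack(C, A) → towers=[A; D; E/B/G; F] holding=C  ← match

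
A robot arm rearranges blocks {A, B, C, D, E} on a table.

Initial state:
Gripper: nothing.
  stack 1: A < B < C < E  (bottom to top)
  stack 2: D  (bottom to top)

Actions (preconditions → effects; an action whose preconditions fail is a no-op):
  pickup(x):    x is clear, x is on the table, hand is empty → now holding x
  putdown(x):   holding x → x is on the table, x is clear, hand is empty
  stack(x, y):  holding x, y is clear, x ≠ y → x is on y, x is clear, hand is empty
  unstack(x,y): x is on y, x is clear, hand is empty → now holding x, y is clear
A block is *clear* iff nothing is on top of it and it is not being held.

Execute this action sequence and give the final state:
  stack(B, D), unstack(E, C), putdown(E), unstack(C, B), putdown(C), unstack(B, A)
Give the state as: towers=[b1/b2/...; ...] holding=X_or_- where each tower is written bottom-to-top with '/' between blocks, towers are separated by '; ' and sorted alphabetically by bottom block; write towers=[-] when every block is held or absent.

towers=[A; C; D; E] holding=B

step 1 (stack(B, D)) [no-op]: towers=[A/B/C/E; D] holding=-
step 2 (unstack(E, C)): towers=[A/B/C; D] holding=E
step 3 (putdown(E)): towers=[A/B/C; D; E] holding=-
step 4 (unstack(C, B)): towers=[A/B; D; E] holding=C
step 5 (putdown(C)): towers=[A/B; C; D; E] holding=-
step 6 (unstack(B, A)): towers=[A; C; D; E] holding=B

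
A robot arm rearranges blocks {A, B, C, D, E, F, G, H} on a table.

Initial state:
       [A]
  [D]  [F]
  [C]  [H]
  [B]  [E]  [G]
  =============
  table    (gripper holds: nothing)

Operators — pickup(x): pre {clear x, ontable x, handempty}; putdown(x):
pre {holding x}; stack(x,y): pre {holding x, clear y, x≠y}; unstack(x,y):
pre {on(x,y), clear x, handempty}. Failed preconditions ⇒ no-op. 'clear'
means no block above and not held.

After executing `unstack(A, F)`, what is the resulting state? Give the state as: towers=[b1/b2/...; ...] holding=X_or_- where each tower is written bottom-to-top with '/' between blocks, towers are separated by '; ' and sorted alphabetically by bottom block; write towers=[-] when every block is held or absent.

before: towers=[B/C/D; E/H/F/A; G] holding=-
pre[unstack(A, F)]: on(A,F) ok, clear(A) ok, handempty ok
all met → apply unstack(A, F)
after:  towers=[B/C/D; E/H/F; G] holding=A

towers=[B/C/D; E/H/F; G] holding=A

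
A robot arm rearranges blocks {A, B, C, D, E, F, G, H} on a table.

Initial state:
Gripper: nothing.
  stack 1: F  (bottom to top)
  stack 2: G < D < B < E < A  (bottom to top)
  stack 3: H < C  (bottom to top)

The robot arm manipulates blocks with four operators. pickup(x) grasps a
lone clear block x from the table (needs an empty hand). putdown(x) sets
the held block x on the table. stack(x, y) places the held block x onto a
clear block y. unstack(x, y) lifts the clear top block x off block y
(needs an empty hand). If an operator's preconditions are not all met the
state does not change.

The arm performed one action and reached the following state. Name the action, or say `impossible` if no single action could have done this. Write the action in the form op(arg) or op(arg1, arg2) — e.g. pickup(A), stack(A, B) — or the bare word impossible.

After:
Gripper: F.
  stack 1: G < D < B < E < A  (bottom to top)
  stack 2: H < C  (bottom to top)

pickup(F)

target: towers=[G/D/B/E/A; H/C] holding=F
     unstack(A, E) → towers=[F; G/D/B/E; H/C] holding=A
         pickup(F) → towers=[G/D/B/E/A; H/C] holding=F  ← match
     unstack(C, H) → towers=[F; G/D/B/E/A; H] holding=C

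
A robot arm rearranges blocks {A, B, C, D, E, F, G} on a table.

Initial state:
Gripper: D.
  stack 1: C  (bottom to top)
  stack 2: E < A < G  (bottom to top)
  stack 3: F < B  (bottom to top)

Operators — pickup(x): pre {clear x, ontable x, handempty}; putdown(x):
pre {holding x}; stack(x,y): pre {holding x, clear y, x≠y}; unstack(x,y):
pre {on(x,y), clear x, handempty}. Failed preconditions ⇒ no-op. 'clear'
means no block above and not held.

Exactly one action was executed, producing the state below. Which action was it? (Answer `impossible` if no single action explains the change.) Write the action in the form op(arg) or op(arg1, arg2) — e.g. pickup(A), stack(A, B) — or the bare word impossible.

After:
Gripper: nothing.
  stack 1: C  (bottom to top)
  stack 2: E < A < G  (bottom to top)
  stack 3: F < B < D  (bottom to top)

target: towers=[C; E/A/G; F/B/D] holding=-
        putdown(D) → towers=[C; D; E/A/G; F/B] holding=-
       stack(D, B) → towers=[C; E/A/G; F/B/D] holding=-  ← match
       stack(D, G) → towers=[C; E/A/G/D; F/B] holding=-
       stack(D, C) → towers=[C/D; E/A/G; F/B] holding=-

stack(D, B)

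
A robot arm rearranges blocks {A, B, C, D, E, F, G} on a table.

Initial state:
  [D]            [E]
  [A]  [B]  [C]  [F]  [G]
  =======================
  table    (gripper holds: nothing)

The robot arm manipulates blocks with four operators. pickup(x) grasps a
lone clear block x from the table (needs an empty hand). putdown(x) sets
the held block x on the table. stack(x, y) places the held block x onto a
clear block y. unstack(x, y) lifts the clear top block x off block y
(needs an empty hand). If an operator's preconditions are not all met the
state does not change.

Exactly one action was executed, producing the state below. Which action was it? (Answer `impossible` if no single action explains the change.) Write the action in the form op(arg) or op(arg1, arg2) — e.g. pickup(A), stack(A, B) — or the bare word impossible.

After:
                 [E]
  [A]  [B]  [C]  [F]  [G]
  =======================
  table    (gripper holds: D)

target: towers=[A; B; C; F/E; G] holding=D
         pickup(B) → towers=[A/D; C; F/E; G] holding=B
         pickup(G) → towers=[A/D; B; C; F/E] holding=G
     unstack(D, A) → towers=[A; B; C; F/E; G] holding=D  ← match
     unstack(E, F) → towers=[A/D; B; C; F; G] holding=E
         pickup(C) → towers=[A/D; B; F/E; G] holding=C

unstack(D, A)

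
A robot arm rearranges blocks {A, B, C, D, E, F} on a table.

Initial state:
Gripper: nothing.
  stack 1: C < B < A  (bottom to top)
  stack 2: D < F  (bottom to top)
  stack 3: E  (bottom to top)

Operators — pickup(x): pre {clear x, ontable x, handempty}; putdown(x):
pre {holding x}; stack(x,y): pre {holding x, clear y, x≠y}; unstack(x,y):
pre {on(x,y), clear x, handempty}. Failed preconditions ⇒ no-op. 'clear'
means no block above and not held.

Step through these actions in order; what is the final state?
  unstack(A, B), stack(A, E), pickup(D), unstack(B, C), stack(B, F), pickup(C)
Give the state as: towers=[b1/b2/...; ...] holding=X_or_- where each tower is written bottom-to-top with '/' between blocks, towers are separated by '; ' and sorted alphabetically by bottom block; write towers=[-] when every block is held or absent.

towers=[D/F/B; E/A] holding=C

step 1 (unstack(A, B)): towers=[C/B; D/F; E] holding=A
step 2 (stack(A, E)): towers=[C/B; D/F; E/A] holding=-
step 3 (pickup(D)) [no-op]: towers=[C/B; D/F; E/A] holding=-
step 4 (unstack(B, C)): towers=[C; D/F; E/A] holding=B
step 5 (stack(B, F)): towers=[C; D/F/B; E/A] holding=-
step 6 (pickup(C)): towers=[D/F/B; E/A] holding=C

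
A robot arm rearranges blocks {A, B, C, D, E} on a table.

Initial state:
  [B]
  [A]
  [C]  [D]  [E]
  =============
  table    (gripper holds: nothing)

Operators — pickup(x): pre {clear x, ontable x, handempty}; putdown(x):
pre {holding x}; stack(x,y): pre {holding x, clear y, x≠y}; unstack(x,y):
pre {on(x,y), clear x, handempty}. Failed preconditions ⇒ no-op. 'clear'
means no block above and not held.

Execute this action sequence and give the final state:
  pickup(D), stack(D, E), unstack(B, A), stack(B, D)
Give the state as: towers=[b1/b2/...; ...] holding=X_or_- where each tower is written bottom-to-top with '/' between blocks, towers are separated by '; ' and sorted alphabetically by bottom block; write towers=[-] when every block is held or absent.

towers=[C/A; E/D/B] holding=-

step 1 (pickup(D)): towers=[C/A/B; E] holding=D
step 2 (stack(D, E)): towers=[C/A/B; E/D] holding=-
step 3 (unstack(B, A)): towers=[C/A; E/D] holding=B
step 4 (stack(B, D)): towers=[C/A; E/D/B] holding=-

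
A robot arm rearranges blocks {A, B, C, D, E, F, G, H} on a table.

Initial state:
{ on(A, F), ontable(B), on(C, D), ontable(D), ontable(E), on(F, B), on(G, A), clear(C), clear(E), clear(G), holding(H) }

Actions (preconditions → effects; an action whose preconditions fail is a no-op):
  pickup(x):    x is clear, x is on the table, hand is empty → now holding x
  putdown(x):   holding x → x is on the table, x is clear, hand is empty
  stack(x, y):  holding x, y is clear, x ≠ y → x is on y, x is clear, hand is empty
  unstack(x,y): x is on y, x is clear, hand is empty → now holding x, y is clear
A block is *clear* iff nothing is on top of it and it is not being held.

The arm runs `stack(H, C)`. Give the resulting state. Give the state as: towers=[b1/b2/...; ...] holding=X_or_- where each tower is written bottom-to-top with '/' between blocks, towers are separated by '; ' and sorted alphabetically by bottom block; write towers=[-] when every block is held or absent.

towers=[B/F/A/G; D/C/H; E] holding=-

before: towers=[B/F/A/G; D/C; E] holding=H
pre[stack(H, C)]: holding(H) ✓, clear(C) ✓, H≠C ✓
all met → apply stack(H, C)
after:  towers=[B/F/A/G; D/C/H; E] holding=-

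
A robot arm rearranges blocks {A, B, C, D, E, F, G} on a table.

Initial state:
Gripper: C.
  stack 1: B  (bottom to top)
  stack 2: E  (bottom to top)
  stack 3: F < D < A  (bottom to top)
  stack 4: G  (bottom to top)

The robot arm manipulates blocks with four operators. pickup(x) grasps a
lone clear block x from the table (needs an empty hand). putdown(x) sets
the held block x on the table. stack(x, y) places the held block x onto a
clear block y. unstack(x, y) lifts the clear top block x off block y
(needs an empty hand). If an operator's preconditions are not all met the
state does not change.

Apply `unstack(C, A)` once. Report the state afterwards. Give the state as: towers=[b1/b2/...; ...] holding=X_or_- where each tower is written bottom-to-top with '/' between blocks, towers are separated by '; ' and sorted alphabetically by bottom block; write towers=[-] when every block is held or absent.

towers=[B; E; F/D/A; G] holding=C

before: towers=[B; E; F/D/A; G] holding=C
pre[unstack(C, A)]: on(C,A) no, clear(C) no, handempty no
on(C,A), clear(C), handempty unmet → unstack(C, A) is a no-op
after:  towers=[B; E; F/D/A; G] holding=C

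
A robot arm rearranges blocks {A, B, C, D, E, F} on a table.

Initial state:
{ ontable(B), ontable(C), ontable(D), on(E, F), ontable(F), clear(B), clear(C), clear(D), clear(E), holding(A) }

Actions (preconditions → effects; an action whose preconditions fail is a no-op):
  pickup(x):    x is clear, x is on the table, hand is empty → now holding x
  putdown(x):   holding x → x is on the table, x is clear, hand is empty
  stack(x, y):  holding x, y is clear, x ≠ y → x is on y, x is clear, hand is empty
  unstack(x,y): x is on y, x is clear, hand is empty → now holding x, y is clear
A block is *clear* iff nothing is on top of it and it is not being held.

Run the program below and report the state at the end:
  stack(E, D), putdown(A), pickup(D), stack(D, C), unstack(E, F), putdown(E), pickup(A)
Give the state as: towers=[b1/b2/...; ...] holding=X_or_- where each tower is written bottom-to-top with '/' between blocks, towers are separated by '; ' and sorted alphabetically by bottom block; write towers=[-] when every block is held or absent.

step 1 (stack(E, D)) [no-op]: towers=[B; C; D; F/E] holding=A
step 2 (putdown(A)): towers=[A; B; C; D; F/E] holding=-
step 3 (pickup(D)): towers=[A; B; C; F/E] holding=D
step 4 (stack(D, C)): towers=[A; B; C/D; F/E] holding=-
step 5 (unstack(E, F)): towers=[A; B; C/D; F] holding=E
step 6 (putdown(E)): towers=[A; B; C/D; E; F] holding=-
step 7 (pickup(A)): towers=[B; C/D; E; F] holding=A

towers=[B; C/D; E; F] holding=A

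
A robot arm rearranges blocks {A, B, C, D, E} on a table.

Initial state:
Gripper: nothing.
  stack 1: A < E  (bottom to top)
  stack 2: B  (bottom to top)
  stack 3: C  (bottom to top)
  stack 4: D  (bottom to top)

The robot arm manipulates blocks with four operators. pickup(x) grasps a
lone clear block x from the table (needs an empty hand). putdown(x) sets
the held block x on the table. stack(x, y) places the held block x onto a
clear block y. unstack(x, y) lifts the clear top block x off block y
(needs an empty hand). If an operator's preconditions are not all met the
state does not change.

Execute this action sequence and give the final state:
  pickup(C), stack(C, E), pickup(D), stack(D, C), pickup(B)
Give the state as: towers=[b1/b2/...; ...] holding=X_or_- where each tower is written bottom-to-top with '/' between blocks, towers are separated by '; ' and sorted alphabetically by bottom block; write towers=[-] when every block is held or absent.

step 1 (pickup(C)): towers=[A/E; B; D] holding=C
step 2 (stack(C, E)): towers=[A/E/C; B; D] holding=-
step 3 (pickup(D)): towers=[A/E/C; B] holding=D
step 4 (stack(D, C)): towers=[A/E/C/D; B] holding=-
step 5 (pickup(B)): towers=[A/E/C/D] holding=B

towers=[A/E/C/D] holding=B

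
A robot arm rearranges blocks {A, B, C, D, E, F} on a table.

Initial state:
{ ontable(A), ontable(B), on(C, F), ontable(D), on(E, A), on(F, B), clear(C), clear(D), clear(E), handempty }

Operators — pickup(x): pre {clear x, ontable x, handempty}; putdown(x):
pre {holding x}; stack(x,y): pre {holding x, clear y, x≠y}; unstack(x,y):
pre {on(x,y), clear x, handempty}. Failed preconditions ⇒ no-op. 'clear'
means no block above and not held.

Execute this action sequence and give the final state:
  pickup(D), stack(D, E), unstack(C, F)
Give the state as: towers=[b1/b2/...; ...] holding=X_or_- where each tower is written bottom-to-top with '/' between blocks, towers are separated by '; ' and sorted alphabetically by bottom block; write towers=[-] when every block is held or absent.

step 1 (pickup(D)): towers=[A/E; B/F/C] holding=D
step 2 (stack(D, E)): towers=[A/E/D; B/F/C] holding=-
step 3 (unstack(C, F)): towers=[A/E/D; B/F] holding=C

towers=[A/E/D; B/F] holding=C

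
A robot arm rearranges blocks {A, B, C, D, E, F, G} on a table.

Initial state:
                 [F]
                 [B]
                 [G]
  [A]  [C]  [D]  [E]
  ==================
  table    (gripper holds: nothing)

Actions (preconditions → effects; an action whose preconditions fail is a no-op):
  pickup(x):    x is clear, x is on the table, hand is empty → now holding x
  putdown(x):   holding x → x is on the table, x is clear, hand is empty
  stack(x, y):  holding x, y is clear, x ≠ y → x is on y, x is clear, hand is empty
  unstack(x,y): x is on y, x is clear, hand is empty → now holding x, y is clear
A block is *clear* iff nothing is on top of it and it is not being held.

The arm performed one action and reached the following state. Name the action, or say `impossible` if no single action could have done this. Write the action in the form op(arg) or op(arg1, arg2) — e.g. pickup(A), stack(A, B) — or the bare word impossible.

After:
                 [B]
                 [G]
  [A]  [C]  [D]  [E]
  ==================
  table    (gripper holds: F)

target: towers=[A; C; D; E/G/B] holding=F
     unstack(F, B) → towers=[A; C; D; E/G/B] holding=F  ← match
         pickup(D) → towers=[A; C; E/G/B/F] holding=D
         pickup(A) → towers=[C; D; E/G/B/F] holding=A
         pickup(C) → towers=[A; D; E/G/B/F] holding=C

unstack(F, B)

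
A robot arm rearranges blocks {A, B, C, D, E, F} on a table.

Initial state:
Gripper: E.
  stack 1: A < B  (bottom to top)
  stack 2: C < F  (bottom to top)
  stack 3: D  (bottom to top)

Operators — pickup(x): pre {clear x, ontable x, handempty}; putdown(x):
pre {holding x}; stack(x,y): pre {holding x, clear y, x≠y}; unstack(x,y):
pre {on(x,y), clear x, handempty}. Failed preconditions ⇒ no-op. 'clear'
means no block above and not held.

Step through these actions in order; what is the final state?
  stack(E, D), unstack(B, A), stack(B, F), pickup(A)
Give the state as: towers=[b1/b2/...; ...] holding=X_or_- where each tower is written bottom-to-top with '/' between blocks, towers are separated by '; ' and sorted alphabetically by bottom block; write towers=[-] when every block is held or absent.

step 1 (stack(E, D)): towers=[A/B; C/F; D/E] holding=-
step 2 (unstack(B, A)): towers=[A; C/F; D/E] holding=B
step 3 (stack(B, F)): towers=[A; C/F/B; D/E] holding=-
step 4 (pickup(A)): towers=[C/F/B; D/E] holding=A

towers=[C/F/B; D/E] holding=A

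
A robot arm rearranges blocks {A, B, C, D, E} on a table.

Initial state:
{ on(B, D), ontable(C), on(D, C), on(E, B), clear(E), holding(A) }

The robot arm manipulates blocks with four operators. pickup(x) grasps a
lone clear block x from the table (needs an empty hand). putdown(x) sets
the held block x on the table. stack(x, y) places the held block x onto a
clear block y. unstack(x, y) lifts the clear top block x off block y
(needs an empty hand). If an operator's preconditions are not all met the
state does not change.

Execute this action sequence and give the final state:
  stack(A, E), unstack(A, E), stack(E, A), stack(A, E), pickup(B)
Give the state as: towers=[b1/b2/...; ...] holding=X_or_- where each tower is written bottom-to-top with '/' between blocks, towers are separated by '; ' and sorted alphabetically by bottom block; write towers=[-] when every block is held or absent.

towers=[C/D/B/E/A] holding=-

step 1 (stack(A, E)): towers=[C/D/B/E/A] holding=-
step 2 (unstack(A, E)): towers=[C/D/B/E] holding=A
step 3 (stack(E, A)) [no-op]: towers=[C/D/B/E] holding=A
step 4 (stack(A, E)): towers=[C/D/B/E/A] holding=-
step 5 (pickup(B)) [no-op]: towers=[C/D/B/E/A] holding=-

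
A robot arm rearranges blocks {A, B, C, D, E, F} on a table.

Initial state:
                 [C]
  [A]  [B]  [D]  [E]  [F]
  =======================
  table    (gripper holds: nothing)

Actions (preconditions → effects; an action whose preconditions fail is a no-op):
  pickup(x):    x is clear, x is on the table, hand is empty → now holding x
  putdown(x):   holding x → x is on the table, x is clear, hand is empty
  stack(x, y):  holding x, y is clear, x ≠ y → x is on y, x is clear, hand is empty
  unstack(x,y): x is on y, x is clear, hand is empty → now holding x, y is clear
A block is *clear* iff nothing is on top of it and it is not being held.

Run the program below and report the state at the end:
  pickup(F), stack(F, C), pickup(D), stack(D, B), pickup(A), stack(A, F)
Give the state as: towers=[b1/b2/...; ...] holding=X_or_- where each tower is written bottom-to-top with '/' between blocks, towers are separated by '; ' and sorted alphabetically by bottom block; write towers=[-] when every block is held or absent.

step 1 (pickup(F)): towers=[A; B; D; E/C] holding=F
step 2 (stack(F, C)): towers=[A; B; D; E/C/F] holding=-
step 3 (pickup(D)): towers=[A; B; E/C/F] holding=D
step 4 (stack(D, B)): towers=[A; B/D; E/C/F] holding=-
step 5 (pickup(A)): towers=[B/D; E/C/F] holding=A
step 6 (stack(A, F)): towers=[B/D; E/C/F/A] holding=-

towers=[B/D; E/C/F/A] holding=-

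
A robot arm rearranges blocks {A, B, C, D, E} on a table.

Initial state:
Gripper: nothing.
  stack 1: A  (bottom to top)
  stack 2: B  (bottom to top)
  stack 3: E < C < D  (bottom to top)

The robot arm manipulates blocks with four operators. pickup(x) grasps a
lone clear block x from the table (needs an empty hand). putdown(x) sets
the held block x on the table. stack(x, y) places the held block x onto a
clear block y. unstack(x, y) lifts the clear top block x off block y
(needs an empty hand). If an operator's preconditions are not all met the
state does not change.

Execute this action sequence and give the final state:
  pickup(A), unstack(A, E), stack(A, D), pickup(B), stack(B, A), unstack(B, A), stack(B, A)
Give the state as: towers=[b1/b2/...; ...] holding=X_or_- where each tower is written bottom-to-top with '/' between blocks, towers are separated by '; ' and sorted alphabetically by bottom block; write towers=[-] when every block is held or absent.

step 1 (pickup(A)): towers=[B; E/C/D] holding=A
step 2 (unstack(A, E)) [no-op]: towers=[B; E/C/D] holding=A
step 3 (stack(A, D)): towers=[B; E/C/D/A] holding=-
step 4 (pickup(B)): towers=[E/C/D/A] holding=B
step 5 (stack(B, A)): towers=[E/C/D/A/B] holding=-
step 6 (unstack(B, A)): towers=[E/C/D/A] holding=B
step 7 (stack(B, A)): towers=[E/C/D/A/B] holding=-

towers=[E/C/D/A/B] holding=-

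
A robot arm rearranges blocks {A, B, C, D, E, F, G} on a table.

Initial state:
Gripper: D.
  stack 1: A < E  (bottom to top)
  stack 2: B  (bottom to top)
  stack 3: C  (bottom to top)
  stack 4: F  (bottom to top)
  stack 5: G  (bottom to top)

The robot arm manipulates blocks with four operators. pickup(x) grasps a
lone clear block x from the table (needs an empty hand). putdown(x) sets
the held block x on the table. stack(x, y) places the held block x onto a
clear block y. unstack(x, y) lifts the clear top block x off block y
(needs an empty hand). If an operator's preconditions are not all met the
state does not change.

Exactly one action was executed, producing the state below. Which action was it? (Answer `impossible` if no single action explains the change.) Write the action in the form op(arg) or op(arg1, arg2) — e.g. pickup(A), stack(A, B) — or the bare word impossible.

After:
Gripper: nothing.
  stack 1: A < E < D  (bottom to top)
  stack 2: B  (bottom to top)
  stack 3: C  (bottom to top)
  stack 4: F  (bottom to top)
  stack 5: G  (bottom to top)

stack(D, E)

target: towers=[A/E/D; B; C; F; G] holding=-
        putdown(D) → towers=[A/E; B; C; D; F; G] holding=-
       stack(D, B) → towers=[A/E; B/D; C; F; G] holding=-
       stack(D, F) → towers=[A/E; B; C; F/D; G] holding=-
       stack(D, G) → towers=[A/E; B; C; F; G/D] holding=-
       stack(D, E) → towers=[A/E/D; B; C; F; G] holding=-  ← match
       stack(D, C) → towers=[A/E; B; C/D; F; G] holding=-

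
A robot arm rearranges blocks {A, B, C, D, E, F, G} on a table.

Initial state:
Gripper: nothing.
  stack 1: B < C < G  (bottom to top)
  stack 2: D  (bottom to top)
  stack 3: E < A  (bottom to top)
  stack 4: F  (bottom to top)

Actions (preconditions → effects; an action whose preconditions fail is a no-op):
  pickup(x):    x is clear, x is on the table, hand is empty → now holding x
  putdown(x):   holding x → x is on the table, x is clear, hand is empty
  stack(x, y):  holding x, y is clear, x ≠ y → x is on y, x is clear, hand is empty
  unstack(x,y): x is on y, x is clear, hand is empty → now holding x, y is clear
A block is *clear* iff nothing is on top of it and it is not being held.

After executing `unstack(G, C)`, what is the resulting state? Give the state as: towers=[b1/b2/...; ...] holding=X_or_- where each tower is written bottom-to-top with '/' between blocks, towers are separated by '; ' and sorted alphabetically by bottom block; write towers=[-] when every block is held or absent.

before: towers=[B/C/G; D; E/A; F] holding=-
pre[unstack(G, C)]: on(G,C) yes, clear(G) yes, handempty yes
all met → apply unstack(G, C)
after:  towers=[B/C; D; E/A; F] holding=G

towers=[B/C; D; E/A; F] holding=G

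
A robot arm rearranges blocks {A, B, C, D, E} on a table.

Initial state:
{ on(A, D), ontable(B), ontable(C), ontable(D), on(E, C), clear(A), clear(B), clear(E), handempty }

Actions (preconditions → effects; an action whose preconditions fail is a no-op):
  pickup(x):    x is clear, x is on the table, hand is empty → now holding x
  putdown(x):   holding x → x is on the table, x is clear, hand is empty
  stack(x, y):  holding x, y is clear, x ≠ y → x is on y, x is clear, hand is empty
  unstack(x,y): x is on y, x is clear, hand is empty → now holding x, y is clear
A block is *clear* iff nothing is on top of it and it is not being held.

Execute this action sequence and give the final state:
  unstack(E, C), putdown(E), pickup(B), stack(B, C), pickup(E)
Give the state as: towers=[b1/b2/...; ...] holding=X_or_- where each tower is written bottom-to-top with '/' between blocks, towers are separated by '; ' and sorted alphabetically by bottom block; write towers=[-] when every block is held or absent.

towers=[C/B; D/A] holding=E

step 1 (unstack(E, C)): towers=[B; C; D/A] holding=E
step 2 (putdown(E)): towers=[B; C; D/A; E] holding=-
step 3 (pickup(B)): towers=[C; D/A; E] holding=B
step 4 (stack(B, C)): towers=[C/B; D/A; E] holding=-
step 5 (pickup(E)): towers=[C/B; D/A] holding=E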